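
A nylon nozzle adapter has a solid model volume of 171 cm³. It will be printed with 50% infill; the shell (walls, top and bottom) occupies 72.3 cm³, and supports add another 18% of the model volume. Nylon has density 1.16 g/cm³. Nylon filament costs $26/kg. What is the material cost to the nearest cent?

$4.60

Volume inside the shell = 171 − 72.3 = 98.7 cm³.
Infill deposited: 0.50 × 98.7 → 49.35 cm³.
Support = 0.18 × 171 = 30.78 cm³.
Total extruded = 72.3 + 49.35 + 30.78, so 152.43 cm³.
Mass: 152.43 × 1.16 → 176.8188 g.
At $26/kg: 176.8188/1000 × 26 = $4.60.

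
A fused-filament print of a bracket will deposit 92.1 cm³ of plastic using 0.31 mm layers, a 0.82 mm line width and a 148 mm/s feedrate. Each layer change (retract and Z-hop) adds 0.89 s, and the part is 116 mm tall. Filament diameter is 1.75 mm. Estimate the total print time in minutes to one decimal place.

Extrusion cross-section: 0.31 × 0.82 → 0.2542 mm².
Toolpath length = 92.1 cm³ / 0.2542 mm² = 92100 / 0.2542 = 362313.1 mm.
Print-move time = 362313.1 / 148 = 2448.1 s.
Layers = ⌈116/0.31⌉ = 375.
Layer-change overhead = 375 × 0.89, so 333.75 s.
Total = 2448.1 + 333.75 = 2781.85 s = 46.4 minutes.

46.4 minutes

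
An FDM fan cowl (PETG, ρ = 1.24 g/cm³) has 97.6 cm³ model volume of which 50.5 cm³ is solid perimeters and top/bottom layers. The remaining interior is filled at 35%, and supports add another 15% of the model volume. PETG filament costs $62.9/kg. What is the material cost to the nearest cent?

Interior volume: 97.6 − 50.5 → 47.1 cm³.
Infill deposited: 0.35 × 47.1 → 16.485 cm³.
Support: 0.15 × 97.6 → 14.64 cm³.
Total extruded: 50.5 + 16.485 + 14.64 → 81.625 cm³.
Mass = 81.625 × 1.24, so 101.215 g.
At $62.9/kg: 101.215/1000 × 62.9 = $6.37.

$6.37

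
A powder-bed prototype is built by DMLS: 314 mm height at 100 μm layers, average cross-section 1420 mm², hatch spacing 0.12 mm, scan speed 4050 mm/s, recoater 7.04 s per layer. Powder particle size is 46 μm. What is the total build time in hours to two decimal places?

Layers = ⌈314/0.1⌉ = 3140.
Hatch length per layer = 1420 / 0.12 = 11833.3 mm.
Laser time per layer = 11833.3 / 4050, so 2.9218 s.
Time per layer = 2.9218 + 7.04, so 9.9618 s.
Total: 3140 × 9.9618 s = 31280.052 s → 8.69 hours.

8.69 hours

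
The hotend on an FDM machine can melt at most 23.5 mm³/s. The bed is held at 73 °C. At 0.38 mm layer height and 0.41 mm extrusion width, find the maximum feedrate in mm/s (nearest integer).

Bead cross-section = 0.38 × 0.41, so 0.1558 mm².
v_max = Q/A = 23.5/0.1558 = 150.83 mm/s → 151 mm/s.

151 mm/s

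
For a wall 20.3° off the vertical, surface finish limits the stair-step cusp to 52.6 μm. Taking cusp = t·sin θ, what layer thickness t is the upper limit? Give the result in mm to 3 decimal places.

0.152 mm

Layer height = cusp / sin(20.3°) = 0.0526 / 0.3469 = 0.152 mm.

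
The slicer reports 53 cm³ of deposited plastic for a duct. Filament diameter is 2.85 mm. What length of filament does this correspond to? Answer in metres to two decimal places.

8.31 m

Filament cross-section = π × (2.85/2)² = 6.3794 mm².
Length = 53 cm³ / 6.3794 mm² = 53000 / 6.3794 = 8307.99 mm = 8.31 m.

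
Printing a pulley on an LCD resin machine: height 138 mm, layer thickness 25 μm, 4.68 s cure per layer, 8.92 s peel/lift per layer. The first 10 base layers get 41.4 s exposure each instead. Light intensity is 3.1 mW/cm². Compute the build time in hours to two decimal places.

20.96 hours

Number of layers: 138 / 0.025 → 5520 (rounded up).
Base layers = 10 × (41.4 + 8.92) = 503.2 s.
Remaining layers = 5510 × (4.68 + 8.92), so 74936 s.
Sum: 503.2 + 74936 = 75439.2 s → 20.96 hours.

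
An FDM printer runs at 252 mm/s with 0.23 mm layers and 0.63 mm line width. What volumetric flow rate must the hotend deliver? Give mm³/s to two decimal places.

A = 0.23 × 0.63 = 0.1449 mm².
Volumetric flow = 252 × 0.1449 = 36.51 mm³/s.

36.51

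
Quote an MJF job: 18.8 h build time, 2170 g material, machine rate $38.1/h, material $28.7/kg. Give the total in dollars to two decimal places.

Time charge = 38.1 × 18.8, so $716.28.
Feedstock cost: 28.7 × 2170/1000 → $62.279.
Job cost: 716.28 + 62.279 = 778.559 ≈ $778.56.

$778.56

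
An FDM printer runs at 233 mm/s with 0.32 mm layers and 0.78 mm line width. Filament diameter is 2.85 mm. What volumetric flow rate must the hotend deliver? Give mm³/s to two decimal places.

Extrusion cross-section = 0.32 × 0.78, so 0.2496 mm².
Volumetric flow = 233 × 0.2496 = 58.16 mm³/s.

58.16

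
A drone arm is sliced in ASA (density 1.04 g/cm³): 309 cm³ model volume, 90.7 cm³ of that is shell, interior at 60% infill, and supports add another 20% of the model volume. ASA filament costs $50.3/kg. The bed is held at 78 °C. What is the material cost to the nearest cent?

$14.83

Infill region: 309 − 90.7 → 218.3 cm³.
Deposited infill = 0.60 × 218.3, so 130.98 cm³.
Support = 0.20 × 309, so 61.8 cm³.
Total extruded = 90.7 + 130.98 + 61.8 = 283.48 cm³.
Mass = 283.48 × 1.04 = 294.8192 g.
At $50.3/kg: 294.8192/1000 × 50.3 = $14.83.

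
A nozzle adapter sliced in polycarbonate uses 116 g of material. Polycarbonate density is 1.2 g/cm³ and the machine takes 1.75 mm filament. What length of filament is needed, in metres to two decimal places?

40.19 m

Extruded volume: 116/1.2 = 96.6667 cm³ (96666.7 mm³).
Cross-section of 1.75 mm filament: π·(1.75/2)² = 2.4053 mm².
L = V/A = 96666.7/2.4053 = 40189.04 mm → 40.19 m.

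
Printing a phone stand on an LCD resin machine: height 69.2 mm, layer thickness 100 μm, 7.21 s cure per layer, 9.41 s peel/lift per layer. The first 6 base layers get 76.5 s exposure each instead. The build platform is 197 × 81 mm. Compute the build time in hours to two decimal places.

3.31 hours

Layer count = ceil(69.2 / 0.1) = 692.
Burn-in layers = 6 × (76.5 + 9.41) = 515.46 s.
Normal layers = 686 × (7.21 + 9.41) = 11401.32 s.
Sum: 515.46 + 11401.32 = 11916.78 s → 3.31 hours.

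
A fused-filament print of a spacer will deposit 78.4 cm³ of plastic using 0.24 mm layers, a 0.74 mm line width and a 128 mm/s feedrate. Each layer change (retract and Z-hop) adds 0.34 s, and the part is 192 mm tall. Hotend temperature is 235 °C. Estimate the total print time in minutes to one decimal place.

62.0 minutes

Line area = 0.24 × 0.74 = 0.1776 mm².
Toolpath length = 78.4 cm³ / 0.1776 mm² = 78400 / 0.1776 = 441441.4 mm.
Time extruding: 441441.4 / 128 → 3448.8 s.
Layer count = ceil(192 / 0.24) = 800.
Non-print overhead: 800 × 0.34 → 272 s.
Altogether 3448.8 + 272 = 3720.8 s, i.e. 62.0 minutes.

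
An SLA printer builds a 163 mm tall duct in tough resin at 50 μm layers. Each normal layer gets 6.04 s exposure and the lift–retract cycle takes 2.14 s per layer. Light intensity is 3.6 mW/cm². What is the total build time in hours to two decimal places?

7.41 hours

Layers = ⌈163/0.05⌉ = 3260.
Per-layer time: 6.04 + 2.14 → 8.18 s.
Build time: 3260 × 8.18 s = 26666.8 s, i.e. 7.41 hours.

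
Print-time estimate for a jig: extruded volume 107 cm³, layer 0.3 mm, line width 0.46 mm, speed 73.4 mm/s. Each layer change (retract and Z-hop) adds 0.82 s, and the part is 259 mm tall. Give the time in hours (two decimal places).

Extrusion cross-section = 0.3 × 0.46, so 0.138 mm².
Path length: 107000 mm³ / 0.138 mm² → 775362.3 mm.
Extrusion time = 775362.3 / 73.4 = 10563.5 s.
Layer count = ceil(259 / 0.3) = 864.
Non-print overhead: 864 × 0.82 → 708.48 s.
Total = 10563.5 + 708.48 = 11271.98 s = 3.13 hours.

3.13 hours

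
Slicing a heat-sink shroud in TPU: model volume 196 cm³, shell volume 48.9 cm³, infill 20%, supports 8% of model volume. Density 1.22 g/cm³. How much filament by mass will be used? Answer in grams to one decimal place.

Volume inside the shell: 196 − 48.9 → 147.1 cm³.
Deposited infill = 0.20 × 147.1 = 29.42 cm³.
Support = 0.08 × 196 = 15.68 cm³.
Total printed volume: 48.9 + 29.42 + 15.68 → 94 cm³.
Mass = 94 × 1.22, so 114.68 g.

114.7 g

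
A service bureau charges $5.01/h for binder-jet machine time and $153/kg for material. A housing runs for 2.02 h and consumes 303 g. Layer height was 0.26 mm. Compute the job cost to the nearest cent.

Time charge = 5.01 × 2.02, so $10.1202.
Material charge = 153 × 303/1000, so $46.359.
Total = 10.1202 + 46.359 = 56.4792 ≈ $56.48.

$56.48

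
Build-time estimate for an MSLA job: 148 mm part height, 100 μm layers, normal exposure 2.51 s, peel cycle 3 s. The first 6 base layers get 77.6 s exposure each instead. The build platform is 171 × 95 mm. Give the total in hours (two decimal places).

2.39 hours

Layers = ⌈148/0.1⌉ = 1480.
Burn-in layers: 6 × (77.6 + 3) → 483.6 s.
Remaining layers = 1474 × (2.51 + 3) = 8121.74 s.
Total = 483.6 + 8121.74 = 8605.34 s = 2.39 hours.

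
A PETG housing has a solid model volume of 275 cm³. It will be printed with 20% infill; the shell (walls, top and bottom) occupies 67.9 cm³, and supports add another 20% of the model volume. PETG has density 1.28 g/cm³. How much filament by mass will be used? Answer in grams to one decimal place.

210.3 g

Interior volume = 275 − 67.9 = 207.1 cm³.
Infill volume: 0.20 × 207.1 → 41.42 cm³.
Support: 0.20 × 275 → 55 cm³.
Total printed volume = 67.9 + 41.42 + 55 = 164.32 cm³.
Mass: 164.32 × 1.28 → 210.3296 g.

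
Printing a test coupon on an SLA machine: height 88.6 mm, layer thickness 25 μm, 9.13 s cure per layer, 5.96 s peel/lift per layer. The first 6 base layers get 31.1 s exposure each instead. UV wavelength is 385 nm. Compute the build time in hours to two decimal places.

Number of layers: 88.6 / 0.025 → 3544 (rounded up).
Bottom layers: 6 × (31.1 + 5.96) → 222.36 s.
Normal layers = 3538 × (9.13 + 5.96), so 53388.42 s.
Total = 222.36 + 53388.42 = 53610.78 s = 14.89 hours.

14.89 hours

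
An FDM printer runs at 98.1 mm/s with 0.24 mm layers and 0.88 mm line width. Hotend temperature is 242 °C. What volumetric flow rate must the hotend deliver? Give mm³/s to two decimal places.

Bead cross-section: 0.24 × 0.88 → 0.2112 mm².
Q = v·A = 98.1 × 0.2112 = 20.72 mm³/s.

20.72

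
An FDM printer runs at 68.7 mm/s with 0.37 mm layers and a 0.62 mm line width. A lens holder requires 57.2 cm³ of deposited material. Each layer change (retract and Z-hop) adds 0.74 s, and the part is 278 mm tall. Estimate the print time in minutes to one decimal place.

Extrusion cross-section = 0.37 × 0.62, so 0.2294 mm².
Total extruded path = 57200/0.2294 = 249346.1 mm.
Print-move time = 249346.1 / 68.7, so 3629.5 s.
Layer count = ceil(278 / 0.37) = 752.
Z-hop total = 752 × 0.74 = 556.48 s.
Altogether 3629.5 + 556.48 = 4185.98 s, i.e. 69.8 minutes.

69.8 minutes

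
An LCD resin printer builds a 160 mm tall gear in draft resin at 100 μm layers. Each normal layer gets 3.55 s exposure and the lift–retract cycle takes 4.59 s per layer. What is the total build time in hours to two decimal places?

Number of layers: 160 / 0.1 → 1600 (rounded up).
Per-layer time = 3.55 + 4.59, so 8.14 s.
Build time: 1600 × 8.14 s = 13024 s, i.e. 3.62 hours.

3.62 hours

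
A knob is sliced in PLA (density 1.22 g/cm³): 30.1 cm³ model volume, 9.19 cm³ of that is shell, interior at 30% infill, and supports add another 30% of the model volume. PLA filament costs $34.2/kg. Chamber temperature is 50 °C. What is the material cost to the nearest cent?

Infill region: 30.1 − 9.19 → 20.91 cm³.
Infill deposited = 0.30 × 20.91 = 6.273 cm³.
Support: 0.30 × 30.1 → 9.03 cm³.
Total printed volume = 9.19 + 6.273 + 9.03 = 24.493 cm³.
Mass = 24.493 × 1.22, so 29.88146 g.
Cost = 29.88146 g / 1000 × $34.2/kg = $1.02.

$1.02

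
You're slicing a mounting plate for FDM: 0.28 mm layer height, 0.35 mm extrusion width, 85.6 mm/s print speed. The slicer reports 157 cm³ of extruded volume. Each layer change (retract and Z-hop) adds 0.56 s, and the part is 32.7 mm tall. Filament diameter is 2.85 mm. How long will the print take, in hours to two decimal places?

5.22 hours

Line area = 0.28 × 0.35 = 0.098 mm².
Path length: 157000 mm³ / 0.098 mm² → 1602040.8 mm.
Print-move time: 1602040.8 / 85.6 → 18715.4 s.
Layers = ⌈32.7/0.28⌉ = 117.
Layer-change overhead = 117 × 0.56, so 65.52 s.
Altogether 18715.4 + 65.52 = 18780.92 s, i.e. 5.22 hours.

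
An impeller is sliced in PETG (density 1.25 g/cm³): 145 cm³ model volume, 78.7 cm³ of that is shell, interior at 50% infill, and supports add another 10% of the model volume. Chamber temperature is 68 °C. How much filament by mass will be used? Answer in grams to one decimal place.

157.9 g

Volume inside the shell = 145 − 78.7, so 66.3 cm³.
Infill deposited = 0.50 × 66.3, so 33.15 cm³.
Support = 0.10 × 145, so 14.5 cm³.
Deposited volume = 78.7 + 33.15 + 14.5 = 126.35 cm³.
Mass = 126.35 × 1.25, so 157.9375 g.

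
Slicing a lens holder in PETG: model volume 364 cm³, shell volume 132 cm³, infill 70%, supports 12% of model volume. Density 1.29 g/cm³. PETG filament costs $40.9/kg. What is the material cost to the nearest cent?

Infill region = 364 − 132, so 232 cm³.
Infill volume = 0.70 × 232 = 162.4 cm³.
Support = 0.12 × 364, so 43.68 cm³.
Total extruded: 132 + 162.4 + 43.68 → 338.08 cm³.
Mass: 338.08 × 1.29 → 436.1232 g.
Cost = 436.1232 g / 1000 × $40.9/kg = $17.84.

$17.84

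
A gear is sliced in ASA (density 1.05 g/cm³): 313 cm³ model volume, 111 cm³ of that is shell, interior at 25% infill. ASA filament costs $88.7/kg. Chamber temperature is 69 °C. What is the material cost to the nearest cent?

Interior volume = 313 − 111 = 202 cm³.
Deposited infill: 0.25 × 202 → 50.5 cm³.
Deposited volume: 111 + 50.5 → 161.5 cm³.
Mass: 161.5 × 1.05 → 169.575 g.
Cost = 169.575 g / 1000 × $88.7/kg = $15.04.

$15.04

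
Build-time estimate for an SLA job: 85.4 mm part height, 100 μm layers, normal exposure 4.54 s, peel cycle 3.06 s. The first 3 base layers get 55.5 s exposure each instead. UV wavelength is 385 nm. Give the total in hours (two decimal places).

1.85 hours

Number of layers: 85.4 / 0.1 → 854 (rounded up).
Base layers = 3 × (55.5 + 3.06) = 175.68 s.
Remaining layers = 851 × (4.54 + 3.06), so 6467.6 s.
Total = 175.68 + 6467.6 = 6643.28 s = 1.85 hours.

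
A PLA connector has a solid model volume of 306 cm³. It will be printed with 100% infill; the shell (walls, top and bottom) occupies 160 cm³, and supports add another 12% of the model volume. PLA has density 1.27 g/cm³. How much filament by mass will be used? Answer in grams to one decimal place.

Interior volume: 306 − 160 → 146 cm³.
Infill deposited = 1.00 × 146, so 146 cm³.
Support = 0.12 × 306, so 36.72 cm³.
Deposited volume: 160 + 146 + 36.72 → 342.72 cm³.
Mass = 342.72 × 1.27, so 435.2544 g.

435.3 g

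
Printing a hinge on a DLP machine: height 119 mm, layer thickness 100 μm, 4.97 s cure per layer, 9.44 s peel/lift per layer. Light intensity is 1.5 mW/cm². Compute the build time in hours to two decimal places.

Layers = ⌈119/0.1⌉ = 1190.
Cycle time: 4.97 + 9.44 → 14.41 s.
Total = 1190 × 14.41 = 17147.9 s = 4.76 hours.

4.76 hours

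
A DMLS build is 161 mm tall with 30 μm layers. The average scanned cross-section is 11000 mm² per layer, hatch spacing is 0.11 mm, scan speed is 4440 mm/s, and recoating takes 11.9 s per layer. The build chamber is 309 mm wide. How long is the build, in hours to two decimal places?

Number of layers: 161 / 0.03 → 5367 (rounded up).
Per-layer scan distance: 11000 / 0.11 → 100000 mm.
Per-layer scan time = 100000 / 4440 = 22.5225 s.
Layer cycle: 22.5225 + 11.9 → 34.4225 s.
Total: 5367 × 34.4225 s = 184745.5575 s → 51.32 hours.

51.32 hours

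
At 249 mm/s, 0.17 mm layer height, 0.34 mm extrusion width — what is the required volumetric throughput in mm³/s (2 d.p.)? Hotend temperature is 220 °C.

14.39

Extrusion cross-section: 0.17 × 0.34 → 0.0578 mm².
Q = v·A = 249 × 0.0578 = 14.39 mm³/s.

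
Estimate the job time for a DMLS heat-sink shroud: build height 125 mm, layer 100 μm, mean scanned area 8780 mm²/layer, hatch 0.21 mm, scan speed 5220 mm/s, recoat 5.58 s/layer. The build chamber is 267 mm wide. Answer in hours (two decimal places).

4.72 hours

Number of layers: 125 / 0.1 → 1250 (rounded up).
Hatch length per layer = 8780 / 0.21, so 41809.5 mm.
Per-layer scan time = 41809.5 / 5220, so 8.0095 s.
Layer cycle: 8.0095 + 5.58 → 13.5895 s.
Total: 1250 × 13.5895 s = 16986.875 s → 4.72 hours.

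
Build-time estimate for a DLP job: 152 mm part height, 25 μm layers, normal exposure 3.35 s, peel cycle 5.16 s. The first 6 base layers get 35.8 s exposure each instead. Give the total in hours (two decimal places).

14.43 hours

Layers = ⌈152/0.025⌉ = 6080.
Bottom layers: 6 × (35.8 + 5.16) → 245.76 s.
Normal layers = 6074 × (3.35 + 5.16), so 51689.74 s.
Total = 245.76 + 51689.74 = 51935.5 s = 14.43 hours.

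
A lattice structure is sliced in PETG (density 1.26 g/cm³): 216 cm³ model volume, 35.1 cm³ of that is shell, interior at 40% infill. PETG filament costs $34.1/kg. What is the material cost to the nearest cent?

$4.62

Infill region = 216 − 35.1, so 180.9 cm³.
Deposited infill = 0.40 × 180.9 = 72.36 cm³.
Total printed volume = 35.1 + 72.36, so 107.46 cm³.
Mass: 107.46 × 1.26 → 135.3996 g.
Cost = 135.3996 g / 1000 × $34.1/kg = $4.62.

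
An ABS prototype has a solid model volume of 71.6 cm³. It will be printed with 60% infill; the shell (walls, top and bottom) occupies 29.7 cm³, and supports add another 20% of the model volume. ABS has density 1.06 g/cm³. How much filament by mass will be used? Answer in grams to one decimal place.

73.3 g

Infill region = 71.6 − 29.7, so 41.9 cm³.
Infill volume: 0.60 × 41.9 → 25.14 cm³.
Support = 0.20 × 71.6, so 14.32 cm³.
Deposited volume: 29.7 + 25.14 + 14.32 → 69.16 cm³.
Mass = 69.16 × 1.06 = 73.3096 g.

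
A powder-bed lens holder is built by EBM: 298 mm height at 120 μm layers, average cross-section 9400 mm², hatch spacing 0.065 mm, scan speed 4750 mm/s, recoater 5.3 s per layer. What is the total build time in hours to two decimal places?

Number of layers: 298 / 0.12 → 2484 (rounded up).
Per-layer scan distance = 9400 / 0.065 = 144615.4 mm.
Per-layer scan time = 144615.4 / 4750 = 30.4453 s.
Time per layer = 30.4453 + 5.3, so 35.7453 s.
2484 layers × 35.7453 s/layer = 88791.3252 s, i.e. 24.66 hours.

24.66 hours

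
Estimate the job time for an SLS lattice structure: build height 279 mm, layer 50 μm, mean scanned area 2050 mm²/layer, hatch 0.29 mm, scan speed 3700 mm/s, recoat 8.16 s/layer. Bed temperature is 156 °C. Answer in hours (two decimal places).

Number of layers: 279 / 0.05 → 5580 (rounded up).
Scan path per layer = 2050 / 0.29 = 7069 mm.
Scan time per layer = 7069 / 3700 = 1.9105 s.
Time per layer = 1.9105 + 8.16, so 10.0705 s.
Build time = 5580 × 10.0705 = 56193.39 s = 15.61 hours.

15.61 hours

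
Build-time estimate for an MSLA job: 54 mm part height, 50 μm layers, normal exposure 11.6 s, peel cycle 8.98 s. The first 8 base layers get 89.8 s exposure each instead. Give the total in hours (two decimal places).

Layer count = ceil(54 / 0.05) = 1080.
Base layers = 8 × (89.8 + 8.98), so 790.24 s.
Remaining layers = 1072 × (11.6 + 8.98) = 22061.76 s.
Total = 790.24 + 22061.76 = 22852 s = 6.35 hours.

6.35 hours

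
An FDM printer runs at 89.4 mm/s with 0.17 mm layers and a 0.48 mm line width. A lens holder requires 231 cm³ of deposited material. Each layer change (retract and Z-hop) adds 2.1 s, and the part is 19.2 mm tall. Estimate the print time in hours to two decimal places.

8.86 hours

Line area: 0.17 × 0.48 → 0.0816 mm².
Path length: 231000 mm³ / 0.0816 mm² → 2830882.4 mm.
Extrusion time: 2830882.4 / 89.4 → 31665.4 s.
Layer count = ceil(19.2 / 0.17) = 113.
Z-hop total = 113 × 2.1 = 237.3 s.
Altogether 31665.4 + 237.3 = 31902.7 s, i.e. 8.86 hours.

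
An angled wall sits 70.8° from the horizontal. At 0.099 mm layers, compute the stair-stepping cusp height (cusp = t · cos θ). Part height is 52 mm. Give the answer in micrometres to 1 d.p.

32.6 μm

Cusp = layer height × cos(70.8°) = 0.099 × 0.3289 = 0.032561 mm = 32.6 μm.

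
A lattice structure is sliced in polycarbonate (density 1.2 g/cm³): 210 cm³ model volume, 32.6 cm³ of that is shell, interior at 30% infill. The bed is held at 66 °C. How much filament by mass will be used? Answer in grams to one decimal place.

103.0 g

Volume inside the shell = 210 − 32.6 = 177.4 cm³.
Infill volume = 0.30 × 177.4, so 53.22 cm³.
Total printed volume = 32.6 + 53.22 = 85.82 cm³.
Mass = 85.82 × 1.2, so 102.984 g.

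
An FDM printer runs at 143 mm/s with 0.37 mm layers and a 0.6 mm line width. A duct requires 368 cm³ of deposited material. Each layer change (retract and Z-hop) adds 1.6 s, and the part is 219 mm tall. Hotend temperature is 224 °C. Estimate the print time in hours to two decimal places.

Bead cross-section = 0.37 × 0.6 = 0.222 mm².
Path length: 368000 mm³ / 0.222 mm² → 1657657.7 mm.
Extrusion time = 1657657.7 / 143 = 11592 s.
Number of layers: 219 / 0.37 → 592 (rounded up).
Layer-change overhead: 592 × 1.6 → 947.2 s.
Altogether 11592 + 947.2 = 12539.2 s, i.e. 3.48 hours.

3.48 hours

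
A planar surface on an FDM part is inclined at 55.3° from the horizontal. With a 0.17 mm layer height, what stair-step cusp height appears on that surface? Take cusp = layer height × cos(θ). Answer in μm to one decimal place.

Cusp = layer height × cos(55.3°) = 0.17 × 0.5693 = 0.096781 mm = 96.8 μm.

96.8 μm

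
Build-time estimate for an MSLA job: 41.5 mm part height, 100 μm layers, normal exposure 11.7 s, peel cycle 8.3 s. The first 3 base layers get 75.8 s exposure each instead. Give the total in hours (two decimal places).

Layer count = ceil(41.5 / 0.1) = 415.
Burn-in layers: 3 × (75.8 + 8.3) → 252.3 s.
Normal layers = 412 × (11.7 + 8.3), so 8240 s.
Total = 252.3 + 8240 = 8492.3 s = 2.36 hours.

2.36 hours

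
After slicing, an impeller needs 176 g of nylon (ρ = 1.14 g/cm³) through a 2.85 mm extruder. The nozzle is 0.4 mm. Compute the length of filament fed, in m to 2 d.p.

Extruded volume: 176/1.14 = 154.386 cm³ (154386 mm³).
Cross-section of 2.85 mm filament: π·(2.85/2)² = 6.3794 mm².
L = V/A = 154386/6.3794 = 24200.71 mm → 24.20 m.

24.20 m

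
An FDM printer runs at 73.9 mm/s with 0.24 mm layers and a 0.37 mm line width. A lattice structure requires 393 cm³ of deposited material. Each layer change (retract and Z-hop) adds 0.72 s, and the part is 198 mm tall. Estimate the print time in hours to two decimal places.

Line area = 0.24 × 0.37 = 0.0888 mm².
Total extruded path = 393000/0.0888 = 4425675.7 mm.
Extrusion time: 4425675.7 / 73.9 → 59887.4 s.
Layer count = ceil(198 / 0.24) = 825.
Z-hop total = 825 × 0.72 = 594 s.
Altogether 59887.4 + 594 = 60481.4 s, i.e. 16.80 hours.

16.80 hours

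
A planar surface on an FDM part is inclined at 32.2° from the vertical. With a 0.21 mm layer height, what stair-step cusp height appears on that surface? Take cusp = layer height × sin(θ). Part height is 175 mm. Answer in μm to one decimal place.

sin(32.2°) = 0.5329, so cusp = 0.21 × 0.5329 = 0.111909 mm → 111.9 μm.

111.9 μm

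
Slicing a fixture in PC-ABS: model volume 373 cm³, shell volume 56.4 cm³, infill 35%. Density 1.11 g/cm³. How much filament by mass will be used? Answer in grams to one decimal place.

Infill region: 373 − 56.4 → 316.6 cm³.
Deposited infill: 0.35 × 316.6 → 110.81 cm³.
Deposited volume = 56.4 + 110.81 = 167.21 cm³.
Mass = 167.21 × 1.11, so 185.6031 g.

185.6 g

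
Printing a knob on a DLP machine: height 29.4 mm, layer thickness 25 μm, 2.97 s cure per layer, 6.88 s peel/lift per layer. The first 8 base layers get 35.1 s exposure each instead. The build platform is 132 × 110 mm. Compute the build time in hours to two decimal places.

3.29 hours

Layers = ⌈29.4/0.025⌉ = 1176.
Bottom layers: 8 × (35.1 + 6.88) → 335.84 s.
Regular layers = 1168 × (2.97 + 6.88) = 11504.8 s.
Total = 335.84 + 11504.8 = 11840.64 s = 3.29 hours.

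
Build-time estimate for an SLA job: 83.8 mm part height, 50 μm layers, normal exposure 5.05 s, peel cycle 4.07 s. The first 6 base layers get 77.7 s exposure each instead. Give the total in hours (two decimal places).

Layers = ⌈83.8/0.05⌉ = 1676.
Burn-in layers = 6 × (77.7 + 4.07), so 490.62 s.
Regular layers: 1670 × (5.05 + 4.07) → 15230.4 s.
Sum: 490.62 + 15230.4 = 15721.02 s → 4.37 hours.

4.37 hours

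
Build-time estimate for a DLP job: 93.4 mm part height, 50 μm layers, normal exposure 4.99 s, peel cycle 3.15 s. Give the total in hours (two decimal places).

Number of layers: 93.4 / 0.05 → 1868 (rounded up).
Per-layer time = 4.99 + 3.15 = 8.14 s.
Total = 1868 × 8.14 = 15205.52 s = 4.22 hours.

4.22 hours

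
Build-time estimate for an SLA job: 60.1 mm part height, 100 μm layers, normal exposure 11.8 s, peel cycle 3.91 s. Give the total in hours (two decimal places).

2.62 hours

Layers = ⌈60.1/0.1⌉ = 601.
Per-layer time = 11.8 + 3.91 = 15.71 s.
Total = 601 × 15.71 = 9441.71 s = 2.62 hours.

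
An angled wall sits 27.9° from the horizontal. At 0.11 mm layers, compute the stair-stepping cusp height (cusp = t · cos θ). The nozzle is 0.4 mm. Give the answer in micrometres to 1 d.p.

h_c = t·cos θ = 0.11 × 0.8838 = 0.097218 mm (97.2 μm).

97.2 μm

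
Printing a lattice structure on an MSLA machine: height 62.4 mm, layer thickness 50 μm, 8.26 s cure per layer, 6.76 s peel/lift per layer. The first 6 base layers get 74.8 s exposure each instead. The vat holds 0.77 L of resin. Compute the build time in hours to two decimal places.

5.32 hours

Number of layers: 62.4 / 0.05 → 1248 (rounded up).
Burn-in layers = 6 × (74.8 + 6.76) = 489.36 s.
Regular layers = 1242 × (8.26 + 6.76), so 18654.84 s.
Total = 489.36 + 18654.84 = 19144.2 s = 5.32 hours.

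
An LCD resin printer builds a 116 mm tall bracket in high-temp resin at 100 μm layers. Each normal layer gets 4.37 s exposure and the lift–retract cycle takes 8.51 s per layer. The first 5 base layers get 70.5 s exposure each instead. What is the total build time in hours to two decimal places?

4.24 hours

Layers = ⌈116/0.1⌉ = 1160.
Base layers: 5 × (70.5 + 8.51) → 395.05 s.
Regular layers: 1155 × (4.37 + 8.51) → 14876.4 s.
Sum: 395.05 + 14876.4 = 15271.45 s → 4.24 hours.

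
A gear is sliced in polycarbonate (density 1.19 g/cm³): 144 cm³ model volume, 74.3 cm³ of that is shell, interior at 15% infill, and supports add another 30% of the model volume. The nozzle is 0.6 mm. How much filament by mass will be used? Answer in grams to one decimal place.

152.3 g

Interior volume: 144 − 74.3 → 69.7 cm³.
Deposited infill: 0.15 × 69.7 → 10.455 cm³.
Support = 0.30 × 144, so 43.2 cm³.
Total printed volume = 74.3 + 10.455 + 43.2 = 127.955 cm³.
Mass: 127.955 × 1.19 → 152.26645 g.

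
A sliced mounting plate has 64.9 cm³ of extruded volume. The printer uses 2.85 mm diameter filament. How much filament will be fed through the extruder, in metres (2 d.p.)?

10.17 m

Filament cross-section = π × (2.85/2)² = 6.3794 mm².
Length = 64.9 cm³ / 6.3794 mm² = 64900 / 6.3794 = 10173.37 mm = 10.17 m.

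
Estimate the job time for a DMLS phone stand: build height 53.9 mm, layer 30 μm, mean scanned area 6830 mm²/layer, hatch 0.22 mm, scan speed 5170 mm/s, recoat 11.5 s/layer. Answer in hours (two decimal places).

Layer count = ceil(53.9 / 0.03) = 1797.
Hatch length per layer = 6830 / 0.22, so 31045.5 mm.
Laser time per layer = 31045.5 / 5170, so 6.0049 s.
Per-layer time = 6.0049 + 11.5, so 17.5049 s.
Total: 1797 × 17.5049 s = 31456.3053 s → 8.74 hours.

8.74 hours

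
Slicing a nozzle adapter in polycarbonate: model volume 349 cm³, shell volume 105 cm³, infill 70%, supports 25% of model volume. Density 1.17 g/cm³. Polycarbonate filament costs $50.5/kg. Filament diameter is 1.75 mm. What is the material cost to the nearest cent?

$21.45

Infill region: 349 − 105 → 244 cm³.
Infill volume = 0.70 × 244 = 170.8 cm³.
Support = 0.25 × 349, so 87.25 cm³.
Total printed volume = 105 + 170.8 + 87.25, so 363.05 cm³.
Mass = 363.05 × 1.17, so 424.7685 g.
Cost = 424.7685 g / 1000 × $50.5/kg = $21.45.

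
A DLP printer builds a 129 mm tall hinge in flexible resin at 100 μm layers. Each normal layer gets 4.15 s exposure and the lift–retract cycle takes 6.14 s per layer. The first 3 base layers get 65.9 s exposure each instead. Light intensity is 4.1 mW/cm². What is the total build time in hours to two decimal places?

Number of layers: 129 / 0.1 → 1290 (rounded up).
Burn-in layers = 3 × (65.9 + 6.14) = 216.12 s.
Remaining layers: 1287 × (4.15 + 6.14) → 13243.23 s.
Total = 216.12 + 13243.23 = 13459.35 s = 3.74 hours.

3.74 hours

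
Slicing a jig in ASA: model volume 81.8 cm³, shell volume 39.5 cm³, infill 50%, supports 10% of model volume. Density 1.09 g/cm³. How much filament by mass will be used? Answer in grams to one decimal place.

Interior volume: 81.8 − 39.5 → 42.3 cm³.
Infill volume = 0.50 × 42.3 = 21.15 cm³.
Support = 0.10 × 81.8 = 8.18 cm³.
Deposited volume = 39.5 + 21.15 + 8.18 = 68.83 cm³.
Mass: 68.83 × 1.09 → 75.0247 g.

75.0 g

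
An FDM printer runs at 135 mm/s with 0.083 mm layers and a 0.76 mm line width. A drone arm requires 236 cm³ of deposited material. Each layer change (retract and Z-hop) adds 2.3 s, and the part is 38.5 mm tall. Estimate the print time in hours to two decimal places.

7.99 hours

Bead cross-section = 0.083 × 0.76 = 0.06308 mm².
Total extruded path = 236000/0.06308 = 3741280.9 mm.
Extrusion time: 3741280.9 / 135 → 27713.2 s.
Number of layers: 38.5 / 0.083 → 464 (rounded up).
Z-hop total = 464 × 2.3 = 1067.2 s.
Altogether 27713.2 + 1067.2 = 28780.4 s, i.e. 7.99 hours.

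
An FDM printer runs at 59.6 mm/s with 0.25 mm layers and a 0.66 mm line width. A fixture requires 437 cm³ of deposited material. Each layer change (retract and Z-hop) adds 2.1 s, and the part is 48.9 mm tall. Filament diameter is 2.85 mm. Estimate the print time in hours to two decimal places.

12.46 hours

Bead cross-section = 0.25 × 0.66 = 0.165 mm².
Toolpath length = 437 cm³ / 0.165 mm² = 437000 / 0.165 = 2648484.8 mm.
Extrusion time = 2648484.8 / 59.6 = 44437.7 s.
Layers = ⌈48.9/0.25⌉ = 196.
Z-hop total: 196 × 2.1 → 411.6 s.
Altogether 44437.7 + 411.6 = 44849.3 s, i.e. 12.46 hours.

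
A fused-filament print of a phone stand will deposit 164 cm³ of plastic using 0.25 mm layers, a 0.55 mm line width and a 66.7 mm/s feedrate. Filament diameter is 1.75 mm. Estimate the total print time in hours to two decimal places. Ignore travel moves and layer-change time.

4.97 hours

Extrusion cross-section = 0.25 × 0.55, so 0.1375 mm².
Path length: 164000 mm³ / 0.1375 mm² → 1192727.3 mm.
Print-move time: 1192727.3 / 66.7 → 17882 s.
Converting: 17882 s = 4.97 hours.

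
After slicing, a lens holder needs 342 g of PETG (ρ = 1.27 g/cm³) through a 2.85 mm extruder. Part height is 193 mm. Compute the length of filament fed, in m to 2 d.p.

Volume = 342 g / 1.27 g·cm⁻³ = 269.2913 cm³ = 269291.3 mm³.
Cross-section of 2.85 mm filament: π·(2.85/2)² = 6.3794 mm².
Length = 269291.3 / 6.3794 = 42212.64 mm = 42.21 m.

42.21 m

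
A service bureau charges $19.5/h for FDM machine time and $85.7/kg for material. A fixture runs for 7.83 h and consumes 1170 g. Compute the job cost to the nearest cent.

Machine-time cost: 19.5 × 7.83 → $152.685.
Material cost = 85.7 × 1170/1000 = $100.269.
Total = 152.685 + 100.269 = 252.954 ≈ $252.95.

$252.95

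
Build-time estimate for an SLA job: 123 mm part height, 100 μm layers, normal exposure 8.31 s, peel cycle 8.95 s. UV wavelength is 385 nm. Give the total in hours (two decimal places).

5.90 hours

Number of layers: 123 / 0.1 → 1230 (rounded up).
Per-layer time = 8.31 + 8.95, so 17.26 s.
Build time: 1230 × 17.26 s = 21229.8 s, i.e. 5.90 hours.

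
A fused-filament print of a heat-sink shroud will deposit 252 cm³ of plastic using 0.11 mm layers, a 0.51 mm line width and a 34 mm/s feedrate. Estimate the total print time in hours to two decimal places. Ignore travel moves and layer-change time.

Bead cross-section: 0.11 × 0.51 → 0.0561 mm².
Total extruded path = 252000/0.0561 = 4491978.6 mm.
Extrusion time = 4491978.6 / 34 = 132117 s.
In the requested units: 132117 s = 36.70 hours.

36.70 hours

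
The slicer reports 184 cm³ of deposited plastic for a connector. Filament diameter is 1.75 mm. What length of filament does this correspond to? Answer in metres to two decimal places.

A = π r² = π × 0.875² = 2.4053 mm².
L = 184000 mm³ / 2.4053 mm² = 76497.73 mm, i.e. 76.50 m.

76.50 m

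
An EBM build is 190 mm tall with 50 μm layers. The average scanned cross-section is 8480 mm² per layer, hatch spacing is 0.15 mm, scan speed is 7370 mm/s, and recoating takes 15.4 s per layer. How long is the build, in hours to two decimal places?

Layer count = ceil(190 / 0.05) = 3800.
Per-layer scan distance = 8480 / 0.15, so 56533.3 mm.
Per-layer scan time = 56533.3 / 7370 = 7.6707 s.
Time per layer = 7.6707 + 15.4 = 23.0707 s.
3800 layers × 23.0707 s/layer = 87668.66 s, i.e. 24.35 hours.

24.35 hours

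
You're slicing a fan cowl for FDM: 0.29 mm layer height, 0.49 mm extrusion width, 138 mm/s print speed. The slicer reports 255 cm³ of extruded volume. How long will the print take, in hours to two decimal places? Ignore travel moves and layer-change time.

3.61 hours

Extrusion cross-section = 0.29 × 0.49, so 0.1421 mm².
Toolpath length = 255 cm³ / 0.1421 mm² = 255000 / 0.1421 = 1794510.9 mm.
Extrusion time: 1794510.9 / 138 → 13003.7 s.
In the requested units: 13003.7 s = 3.61 hours.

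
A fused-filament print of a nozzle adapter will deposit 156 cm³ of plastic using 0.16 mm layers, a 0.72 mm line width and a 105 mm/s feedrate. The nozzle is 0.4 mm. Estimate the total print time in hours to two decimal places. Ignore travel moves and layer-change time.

3.58 hours

Bead cross-section: 0.16 × 0.72 → 0.1152 mm².
Toolpath length = 156 cm³ / 0.1152 mm² = 156000 / 0.1152 = 1354166.7 mm.
Print-move time: 1354166.7 / 105 → 12896.8 s.
That's 12896.8 s → 3.58 hours.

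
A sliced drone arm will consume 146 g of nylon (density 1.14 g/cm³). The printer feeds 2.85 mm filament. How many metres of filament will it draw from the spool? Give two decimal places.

20.08 m

Extruded volume: 146/1.14 = 128.0702 cm³ (128070.2 mm³).
Cross-section of 2.85 mm filament: π·(2.85/2)² = 6.3794 mm².
Length = 128070.2 / 6.3794 = 20075.59 mm = 20.08 m.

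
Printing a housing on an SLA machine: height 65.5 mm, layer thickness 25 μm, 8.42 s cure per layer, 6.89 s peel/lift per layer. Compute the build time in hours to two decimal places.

11.14 hours

Layer count = ceil(65.5 / 0.025) = 2620.
Cycle time = 8.42 + 6.89, so 15.31 s.
Total = 2620 × 15.31 = 40112.2 s = 11.14 hours.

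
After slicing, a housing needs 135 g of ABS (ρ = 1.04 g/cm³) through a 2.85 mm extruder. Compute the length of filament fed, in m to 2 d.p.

Volume = 135 g / 1.04 g·cm⁻³ = 129.8077 cm³ = 129807.7 mm³.
A = π r² = π × 1.425² = 6.3794 mm².
Length = 129807.7 / 6.3794 = 20347.95 mm = 20.35 m.

20.35 m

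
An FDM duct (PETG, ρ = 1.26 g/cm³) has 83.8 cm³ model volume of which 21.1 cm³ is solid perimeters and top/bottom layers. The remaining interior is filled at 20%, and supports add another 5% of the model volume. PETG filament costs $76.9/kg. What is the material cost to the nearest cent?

Volume inside the shell = 83.8 − 21.1, so 62.7 cm³.
Infill volume = 0.20 × 62.7 = 12.54 cm³.
Support = 0.05 × 83.8, so 4.19 cm³.
Deposited volume = 21.1 + 12.54 + 4.19, so 37.83 cm³.
Mass: 37.83 × 1.26 → 47.6658 g.
Cost = 47.6658 g / 1000 × $76.9/kg = $3.67.

$3.67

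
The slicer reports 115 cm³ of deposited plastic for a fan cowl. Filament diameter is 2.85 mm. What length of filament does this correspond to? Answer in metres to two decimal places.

18.03 m

Cross-section of 2.85 mm filament: π·(2.85/2)² = 6.3794 mm².
L = 115000 mm³ / 6.3794 mm² = 18026.77 mm, i.e. 18.03 m.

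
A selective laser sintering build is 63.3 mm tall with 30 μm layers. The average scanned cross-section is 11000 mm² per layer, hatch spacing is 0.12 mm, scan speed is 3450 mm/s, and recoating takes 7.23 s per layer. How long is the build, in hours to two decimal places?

Layers = ⌈63.3/0.03⌉ = 2110.
Per-layer scan distance = 11000 / 0.12 = 91666.7 mm.
Laser time per layer: 91666.7 / 3450 → 26.5701 s.
Time per layer = 26.5701 + 7.23, so 33.8001 s.
Build time = 2110 × 33.8001 = 71318.211 s = 19.81 hours.

19.81 hours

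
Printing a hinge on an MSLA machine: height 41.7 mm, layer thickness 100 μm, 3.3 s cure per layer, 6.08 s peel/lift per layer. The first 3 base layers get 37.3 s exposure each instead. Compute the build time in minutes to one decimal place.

Layers = ⌈41.7/0.1⌉ = 417.
Bottom layers = 3 × (37.3 + 6.08), so 130.14 s.
Regular layers = 414 × (3.3 + 6.08), so 3883.32 s.
Sum: 130.14 + 3883.32 = 4013.46 s → 66.9 minutes.

66.9 minutes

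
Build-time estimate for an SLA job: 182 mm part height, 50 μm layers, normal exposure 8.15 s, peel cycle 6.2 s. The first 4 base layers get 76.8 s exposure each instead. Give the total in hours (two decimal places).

14.59 hours

Number of layers: 182 / 0.05 → 3640 (rounded up).
Bottom layers: 4 × (76.8 + 6.2) → 332 s.
Regular layers = 3636 × (8.15 + 6.2) = 52176.6 s.
Sum: 332 + 52176.6 = 52508.6 s → 14.59 hours.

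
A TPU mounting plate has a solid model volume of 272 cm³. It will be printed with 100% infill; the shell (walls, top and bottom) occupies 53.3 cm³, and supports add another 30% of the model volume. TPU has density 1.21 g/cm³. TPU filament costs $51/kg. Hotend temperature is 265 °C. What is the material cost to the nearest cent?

Infill region = 272 − 53.3 = 218.7 cm³.
Infill volume = 1.00 × 218.7, so 218.7 cm³.
Support = 0.30 × 272, so 81.6 cm³.
Total extruded: 53.3 + 218.7 + 81.6 → 353.6 cm³.
Mass = 353.6 × 1.21, so 427.856 g.
Cost = 427.856 g / 1000 × $51/kg = $21.82.

$21.82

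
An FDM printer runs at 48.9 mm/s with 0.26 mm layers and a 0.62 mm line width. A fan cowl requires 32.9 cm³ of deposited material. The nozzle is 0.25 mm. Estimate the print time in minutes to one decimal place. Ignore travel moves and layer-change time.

Extrusion cross-section = 0.26 × 0.62, so 0.1612 mm².
Total extruded path = 32900/0.1612 = 204094.3 mm.
Print-move time = 204094.3 / 48.9, so 4173.7 s.
4173.7 s = 69.6 minutes.

69.6 minutes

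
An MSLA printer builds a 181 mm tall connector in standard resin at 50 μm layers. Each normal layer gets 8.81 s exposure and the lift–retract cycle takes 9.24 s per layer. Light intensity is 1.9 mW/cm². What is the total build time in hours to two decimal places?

Number of layers: 181 / 0.05 → 3620 (rounded up).
Cycle time = 8.81 + 9.24 = 18.05 s.
Total = 3620 × 18.05 = 65341 s = 18.15 hours.

18.15 hours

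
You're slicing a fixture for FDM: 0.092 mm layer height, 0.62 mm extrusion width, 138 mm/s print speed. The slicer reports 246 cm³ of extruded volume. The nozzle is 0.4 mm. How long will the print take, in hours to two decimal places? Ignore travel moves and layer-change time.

Extrusion cross-section: 0.092 × 0.62 → 0.05704 mm².
Toolpath length = 246 cm³ / 0.05704 mm² = 246000 / 0.05704 = 4312763 mm.
Time extruding = 4312763 / 138 = 31251.9 s.
In the requested units: 31251.9 s = 8.68 hours.

8.68 hours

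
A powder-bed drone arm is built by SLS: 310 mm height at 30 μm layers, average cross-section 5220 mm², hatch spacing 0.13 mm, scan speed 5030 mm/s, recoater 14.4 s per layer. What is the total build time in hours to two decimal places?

Layer count = ceil(310 / 0.03) = 10334.
Per-layer scan distance = 5220 / 0.13, so 40153.8 mm.
Laser time per layer = 40153.8 / 5030 = 7.9829 s.
Time per layer = 7.9829 + 14.4, so 22.3829 s.
10334 layers × 22.3829 s/layer = 231304.8886 s, i.e. 64.25 hours.

64.25 hours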